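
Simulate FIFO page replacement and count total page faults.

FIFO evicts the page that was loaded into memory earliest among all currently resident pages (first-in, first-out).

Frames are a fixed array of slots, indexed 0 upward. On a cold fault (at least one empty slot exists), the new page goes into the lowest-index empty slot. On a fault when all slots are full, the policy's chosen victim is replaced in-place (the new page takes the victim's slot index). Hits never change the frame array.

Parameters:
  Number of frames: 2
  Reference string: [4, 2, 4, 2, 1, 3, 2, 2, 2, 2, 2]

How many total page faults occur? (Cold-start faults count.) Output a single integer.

Answer: 5

Derivation:
Step 0: ref 4 → FAULT, frames=[4,-]
Step 1: ref 2 → FAULT, frames=[4,2]
Step 2: ref 4 → HIT, frames=[4,2]
Step 3: ref 2 → HIT, frames=[4,2]
Step 4: ref 1 → FAULT (evict 4), frames=[1,2]
Step 5: ref 3 → FAULT (evict 2), frames=[1,3]
Step 6: ref 2 → FAULT (evict 1), frames=[2,3]
Step 7: ref 2 → HIT, frames=[2,3]
Step 8: ref 2 → HIT, frames=[2,3]
Step 9: ref 2 → HIT, frames=[2,3]
Step 10: ref 2 → HIT, frames=[2,3]
Total faults: 5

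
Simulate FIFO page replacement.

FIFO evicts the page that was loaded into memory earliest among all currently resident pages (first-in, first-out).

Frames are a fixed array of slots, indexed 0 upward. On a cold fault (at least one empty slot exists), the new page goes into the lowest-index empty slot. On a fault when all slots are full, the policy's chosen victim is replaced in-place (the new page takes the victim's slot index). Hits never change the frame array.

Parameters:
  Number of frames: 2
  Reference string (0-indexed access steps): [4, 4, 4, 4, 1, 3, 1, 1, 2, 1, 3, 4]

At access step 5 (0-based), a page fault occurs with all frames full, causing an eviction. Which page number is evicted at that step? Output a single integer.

Step 0: ref 4 -> FAULT, frames=[4,-]
Step 1: ref 4 -> HIT, frames=[4,-]
Step 2: ref 4 -> HIT, frames=[4,-]
Step 3: ref 4 -> HIT, frames=[4,-]
Step 4: ref 1 -> FAULT, frames=[4,1]
Step 5: ref 3 -> FAULT, evict 4, frames=[3,1]
At step 5: evicted page 4

Answer: 4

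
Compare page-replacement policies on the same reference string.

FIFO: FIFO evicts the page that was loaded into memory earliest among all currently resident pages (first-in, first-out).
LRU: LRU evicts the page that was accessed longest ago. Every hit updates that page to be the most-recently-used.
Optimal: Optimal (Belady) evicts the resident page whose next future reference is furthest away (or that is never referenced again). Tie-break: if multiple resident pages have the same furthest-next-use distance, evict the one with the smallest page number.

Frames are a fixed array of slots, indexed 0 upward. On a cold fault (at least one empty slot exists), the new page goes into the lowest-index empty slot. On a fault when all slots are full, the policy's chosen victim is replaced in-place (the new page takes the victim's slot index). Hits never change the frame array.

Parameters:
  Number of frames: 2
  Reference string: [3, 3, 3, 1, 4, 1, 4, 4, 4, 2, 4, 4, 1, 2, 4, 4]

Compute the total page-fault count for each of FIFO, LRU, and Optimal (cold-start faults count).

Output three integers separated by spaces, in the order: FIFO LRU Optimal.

--- FIFO ---
  step 0: ref 3 -> FAULT, frames=[3,-] (faults so far: 1)
  step 1: ref 3 -> HIT, frames=[3,-] (faults so far: 1)
  step 2: ref 3 -> HIT, frames=[3,-] (faults so far: 1)
  step 3: ref 1 -> FAULT, frames=[3,1] (faults so far: 2)
  step 4: ref 4 -> FAULT, evict 3, frames=[4,1] (faults so far: 3)
  step 5: ref 1 -> HIT, frames=[4,1] (faults so far: 3)
  step 6: ref 4 -> HIT, frames=[4,1] (faults so far: 3)
  step 7: ref 4 -> HIT, frames=[4,1] (faults so far: 3)
  step 8: ref 4 -> HIT, frames=[4,1] (faults so far: 3)
  step 9: ref 2 -> FAULT, evict 1, frames=[4,2] (faults so far: 4)
  step 10: ref 4 -> HIT, frames=[4,2] (faults so far: 4)
  step 11: ref 4 -> HIT, frames=[4,2] (faults so far: 4)
  step 12: ref 1 -> FAULT, evict 4, frames=[1,2] (faults so far: 5)
  step 13: ref 2 -> HIT, frames=[1,2] (faults so far: 5)
  step 14: ref 4 -> FAULT, evict 2, frames=[1,4] (faults so far: 6)
  step 15: ref 4 -> HIT, frames=[1,4] (faults so far: 6)
  FIFO total faults: 6
--- LRU ---
  step 0: ref 3 -> FAULT, frames=[3,-] (faults so far: 1)
  step 1: ref 3 -> HIT, frames=[3,-] (faults so far: 1)
  step 2: ref 3 -> HIT, frames=[3,-] (faults so far: 1)
  step 3: ref 1 -> FAULT, frames=[3,1] (faults so far: 2)
  step 4: ref 4 -> FAULT, evict 3, frames=[4,1] (faults so far: 3)
  step 5: ref 1 -> HIT, frames=[4,1] (faults so far: 3)
  step 6: ref 4 -> HIT, frames=[4,1] (faults so far: 3)
  step 7: ref 4 -> HIT, frames=[4,1] (faults so far: 3)
  step 8: ref 4 -> HIT, frames=[4,1] (faults so far: 3)
  step 9: ref 2 -> FAULT, evict 1, frames=[4,2] (faults so far: 4)
  step 10: ref 4 -> HIT, frames=[4,2] (faults so far: 4)
  step 11: ref 4 -> HIT, frames=[4,2] (faults so far: 4)
  step 12: ref 1 -> FAULT, evict 2, frames=[4,1] (faults so far: 5)
  step 13: ref 2 -> FAULT, evict 4, frames=[2,1] (faults so far: 6)
  step 14: ref 4 -> FAULT, evict 1, frames=[2,4] (faults so far: 7)
  step 15: ref 4 -> HIT, frames=[2,4] (faults so far: 7)
  LRU total faults: 7
--- Optimal ---
  step 0: ref 3 -> FAULT, frames=[3,-] (faults so far: 1)
  step 1: ref 3 -> HIT, frames=[3,-] (faults so far: 1)
  step 2: ref 3 -> HIT, frames=[3,-] (faults so far: 1)
  step 3: ref 1 -> FAULT, frames=[3,1] (faults so far: 2)
  step 4: ref 4 -> FAULT, evict 3, frames=[4,1] (faults so far: 3)
  step 5: ref 1 -> HIT, frames=[4,1] (faults so far: 3)
  step 6: ref 4 -> HIT, frames=[4,1] (faults so far: 3)
  step 7: ref 4 -> HIT, frames=[4,1] (faults so far: 3)
  step 8: ref 4 -> HIT, frames=[4,1] (faults so far: 3)
  step 9: ref 2 -> FAULT, evict 1, frames=[4,2] (faults so far: 4)
  step 10: ref 4 -> HIT, frames=[4,2] (faults so far: 4)
  step 11: ref 4 -> HIT, frames=[4,2] (faults so far: 4)
  step 12: ref 1 -> FAULT, evict 4, frames=[1,2] (faults so far: 5)
  step 13: ref 2 -> HIT, frames=[1,2] (faults so far: 5)
  step 14: ref 4 -> FAULT, evict 1, frames=[4,2] (faults so far: 6)
  step 15: ref 4 -> HIT, frames=[4,2] (faults so far: 6)
  Optimal total faults: 6

Answer: 6 7 6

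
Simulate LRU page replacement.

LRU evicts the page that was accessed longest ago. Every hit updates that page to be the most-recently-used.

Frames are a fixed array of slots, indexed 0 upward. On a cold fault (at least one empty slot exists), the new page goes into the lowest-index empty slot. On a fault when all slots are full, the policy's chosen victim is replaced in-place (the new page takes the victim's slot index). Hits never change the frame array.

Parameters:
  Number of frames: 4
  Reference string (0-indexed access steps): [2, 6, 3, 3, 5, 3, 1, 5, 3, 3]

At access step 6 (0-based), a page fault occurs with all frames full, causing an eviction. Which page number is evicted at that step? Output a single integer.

Step 0: ref 2 -> FAULT, frames=[2,-,-,-]
Step 1: ref 6 -> FAULT, frames=[2,6,-,-]
Step 2: ref 3 -> FAULT, frames=[2,6,3,-]
Step 3: ref 3 -> HIT, frames=[2,6,3,-]
Step 4: ref 5 -> FAULT, frames=[2,6,3,5]
Step 5: ref 3 -> HIT, frames=[2,6,3,5]
Step 6: ref 1 -> FAULT, evict 2, frames=[1,6,3,5]
At step 6: evicted page 2

Answer: 2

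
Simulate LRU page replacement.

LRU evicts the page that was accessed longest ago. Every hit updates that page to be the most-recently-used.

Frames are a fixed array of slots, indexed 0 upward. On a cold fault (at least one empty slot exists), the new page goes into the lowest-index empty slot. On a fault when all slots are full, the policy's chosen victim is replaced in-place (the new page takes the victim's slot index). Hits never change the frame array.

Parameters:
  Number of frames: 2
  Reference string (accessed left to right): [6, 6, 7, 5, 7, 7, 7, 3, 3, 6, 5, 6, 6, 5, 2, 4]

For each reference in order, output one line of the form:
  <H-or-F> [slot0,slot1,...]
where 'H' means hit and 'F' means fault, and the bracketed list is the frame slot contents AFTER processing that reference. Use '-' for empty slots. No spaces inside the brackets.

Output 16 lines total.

F [6,-]
H [6,-]
F [6,7]
F [5,7]
H [5,7]
H [5,7]
H [5,7]
F [3,7]
H [3,7]
F [3,6]
F [5,6]
H [5,6]
H [5,6]
H [5,6]
F [5,2]
F [4,2]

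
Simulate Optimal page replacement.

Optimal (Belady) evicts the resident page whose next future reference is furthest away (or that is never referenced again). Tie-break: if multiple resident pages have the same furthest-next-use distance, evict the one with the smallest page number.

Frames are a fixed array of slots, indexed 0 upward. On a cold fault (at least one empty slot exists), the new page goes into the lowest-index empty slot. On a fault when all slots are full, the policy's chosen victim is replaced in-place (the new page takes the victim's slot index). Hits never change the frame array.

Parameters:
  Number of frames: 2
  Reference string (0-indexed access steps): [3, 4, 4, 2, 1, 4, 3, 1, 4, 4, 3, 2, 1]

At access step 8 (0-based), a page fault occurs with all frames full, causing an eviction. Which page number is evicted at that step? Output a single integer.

Answer: 1

Derivation:
Step 0: ref 3 -> FAULT, frames=[3,-]
Step 1: ref 4 -> FAULT, frames=[3,4]
Step 2: ref 4 -> HIT, frames=[3,4]
Step 3: ref 2 -> FAULT, evict 3, frames=[2,4]
Step 4: ref 1 -> FAULT, evict 2, frames=[1,4]
Step 5: ref 4 -> HIT, frames=[1,4]
Step 6: ref 3 -> FAULT, evict 4, frames=[1,3]
Step 7: ref 1 -> HIT, frames=[1,3]
Step 8: ref 4 -> FAULT, evict 1, frames=[4,3]
At step 8: evicted page 1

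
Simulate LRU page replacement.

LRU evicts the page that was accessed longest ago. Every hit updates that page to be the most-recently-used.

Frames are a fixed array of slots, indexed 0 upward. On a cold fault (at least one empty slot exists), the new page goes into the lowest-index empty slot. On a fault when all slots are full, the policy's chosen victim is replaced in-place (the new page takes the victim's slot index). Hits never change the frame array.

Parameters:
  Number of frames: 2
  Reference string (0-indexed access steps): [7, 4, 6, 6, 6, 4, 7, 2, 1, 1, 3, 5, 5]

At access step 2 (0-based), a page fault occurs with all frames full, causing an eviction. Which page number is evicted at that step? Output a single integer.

Step 0: ref 7 -> FAULT, frames=[7,-]
Step 1: ref 4 -> FAULT, frames=[7,4]
Step 2: ref 6 -> FAULT, evict 7, frames=[6,4]
At step 2: evicted page 7

Answer: 7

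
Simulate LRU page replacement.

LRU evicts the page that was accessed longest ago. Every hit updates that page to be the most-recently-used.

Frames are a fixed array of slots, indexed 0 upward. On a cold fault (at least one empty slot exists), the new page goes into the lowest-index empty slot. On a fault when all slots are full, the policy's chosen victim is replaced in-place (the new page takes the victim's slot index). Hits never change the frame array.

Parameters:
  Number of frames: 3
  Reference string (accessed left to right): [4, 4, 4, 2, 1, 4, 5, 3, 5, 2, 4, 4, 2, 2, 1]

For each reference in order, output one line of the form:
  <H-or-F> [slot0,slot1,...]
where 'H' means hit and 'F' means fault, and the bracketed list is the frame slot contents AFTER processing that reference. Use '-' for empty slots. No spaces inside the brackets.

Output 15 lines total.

F [4,-,-]
H [4,-,-]
H [4,-,-]
F [4,2,-]
F [4,2,1]
H [4,2,1]
F [4,5,1]
F [4,5,3]
H [4,5,3]
F [2,5,3]
F [2,5,4]
H [2,5,4]
H [2,5,4]
H [2,5,4]
F [2,1,4]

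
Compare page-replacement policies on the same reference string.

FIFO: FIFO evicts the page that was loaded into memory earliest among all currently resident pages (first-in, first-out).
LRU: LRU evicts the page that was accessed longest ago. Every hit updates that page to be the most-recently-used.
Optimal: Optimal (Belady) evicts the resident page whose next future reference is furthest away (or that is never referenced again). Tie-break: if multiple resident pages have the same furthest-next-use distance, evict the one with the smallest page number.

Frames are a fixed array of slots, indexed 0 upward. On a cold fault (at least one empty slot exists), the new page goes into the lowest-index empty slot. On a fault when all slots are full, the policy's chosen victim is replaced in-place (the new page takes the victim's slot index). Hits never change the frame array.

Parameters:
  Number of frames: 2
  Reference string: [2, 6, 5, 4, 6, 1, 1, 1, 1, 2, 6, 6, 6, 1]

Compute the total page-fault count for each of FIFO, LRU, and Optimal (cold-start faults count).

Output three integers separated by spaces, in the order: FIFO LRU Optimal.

Answer: 9 9 7

Derivation:
--- FIFO ---
  step 0: ref 2 -> FAULT, frames=[2,-] (faults so far: 1)
  step 1: ref 6 -> FAULT, frames=[2,6] (faults so far: 2)
  step 2: ref 5 -> FAULT, evict 2, frames=[5,6] (faults so far: 3)
  step 3: ref 4 -> FAULT, evict 6, frames=[5,4] (faults so far: 4)
  step 4: ref 6 -> FAULT, evict 5, frames=[6,4] (faults so far: 5)
  step 5: ref 1 -> FAULT, evict 4, frames=[6,1] (faults so far: 6)
  step 6: ref 1 -> HIT, frames=[6,1] (faults so far: 6)
  step 7: ref 1 -> HIT, frames=[6,1] (faults so far: 6)
  step 8: ref 1 -> HIT, frames=[6,1] (faults so far: 6)
  step 9: ref 2 -> FAULT, evict 6, frames=[2,1] (faults so far: 7)
  step 10: ref 6 -> FAULT, evict 1, frames=[2,6] (faults so far: 8)
  step 11: ref 6 -> HIT, frames=[2,6] (faults so far: 8)
  step 12: ref 6 -> HIT, frames=[2,6] (faults so far: 8)
  step 13: ref 1 -> FAULT, evict 2, frames=[1,6] (faults so far: 9)
  FIFO total faults: 9
--- LRU ---
  step 0: ref 2 -> FAULT, frames=[2,-] (faults so far: 1)
  step 1: ref 6 -> FAULT, frames=[2,6] (faults so far: 2)
  step 2: ref 5 -> FAULT, evict 2, frames=[5,6] (faults so far: 3)
  step 3: ref 4 -> FAULT, evict 6, frames=[5,4] (faults so far: 4)
  step 4: ref 6 -> FAULT, evict 5, frames=[6,4] (faults so far: 5)
  step 5: ref 1 -> FAULT, evict 4, frames=[6,1] (faults so far: 6)
  step 6: ref 1 -> HIT, frames=[6,1] (faults so far: 6)
  step 7: ref 1 -> HIT, frames=[6,1] (faults so far: 6)
  step 8: ref 1 -> HIT, frames=[6,1] (faults so far: 6)
  step 9: ref 2 -> FAULT, evict 6, frames=[2,1] (faults so far: 7)
  step 10: ref 6 -> FAULT, evict 1, frames=[2,6] (faults so far: 8)
  step 11: ref 6 -> HIT, frames=[2,6] (faults so far: 8)
  step 12: ref 6 -> HIT, frames=[2,6] (faults so far: 8)
  step 13: ref 1 -> FAULT, evict 2, frames=[1,6] (faults so far: 9)
  LRU total faults: 9
--- Optimal ---
  step 0: ref 2 -> FAULT, frames=[2,-] (faults so far: 1)
  step 1: ref 6 -> FAULT, frames=[2,6] (faults so far: 2)
  step 2: ref 5 -> FAULT, evict 2, frames=[5,6] (faults so far: 3)
  step 3: ref 4 -> FAULT, evict 5, frames=[4,6] (faults so far: 4)
  step 4: ref 6 -> HIT, frames=[4,6] (faults so far: 4)
  step 5: ref 1 -> FAULT, evict 4, frames=[1,6] (faults so far: 5)
  step 6: ref 1 -> HIT, frames=[1,6] (faults so far: 5)
  step 7: ref 1 -> HIT, frames=[1,6] (faults so far: 5)
  step 8: ref 1 -> HIT, frames=[1,6] (faults so far: 5)
  step 9: ref 2 -> FAULT, evict 1, frames=[2,6] (faults so far: 6)
  step 10: ref 6 -> HIT, frames=[2,6] (faults so far: 6)
  step 11: ref 6 -> HIT, frames=[2,6] (faults so far: 6)
  step 12: ref 6 -> HIT, frames=[2,6] (faults so far: 6)
  step 13: ref 1 -> FAULT, evict 2, frames=[1,6] (faults so far: 7)
  Optimal total faults: 7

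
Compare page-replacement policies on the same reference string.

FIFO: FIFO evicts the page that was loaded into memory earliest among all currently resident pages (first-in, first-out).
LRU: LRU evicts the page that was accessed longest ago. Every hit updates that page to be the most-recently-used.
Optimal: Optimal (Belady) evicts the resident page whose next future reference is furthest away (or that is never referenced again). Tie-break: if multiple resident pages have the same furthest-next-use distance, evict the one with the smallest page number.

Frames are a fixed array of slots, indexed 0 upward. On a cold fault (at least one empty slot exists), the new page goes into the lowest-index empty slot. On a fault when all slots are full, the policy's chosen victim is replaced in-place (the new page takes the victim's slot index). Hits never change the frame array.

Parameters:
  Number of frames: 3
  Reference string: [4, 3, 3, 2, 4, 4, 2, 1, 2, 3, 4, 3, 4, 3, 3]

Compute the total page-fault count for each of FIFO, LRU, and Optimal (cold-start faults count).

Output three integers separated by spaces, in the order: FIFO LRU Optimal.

--- FIFO ---
  step 0: ref 4 -> FAULT, frames=[4,-,-] (faults so far: 1)
  step 1: ref 3 -> FAULT, frames=[4,3,-] (faults so far: 2)
  step 2: ref 3 -> HIT, frames=[4,3,-] (faults so far: 2)
  step 3: ref 2 -> FAULT, frames=[4,3,2] (faults so far: 3)
  step 4: ref 4 -> HIT, frames=[4,3,2] (faults so far: 3)
  step 5: ref 4 -> HIT, frames=[4,3,2] (faults so far: 3)
  step 6: ref 2 -> HIT, frames=[4,3,2] (faults so far: 3)
  step 7: ref 1 -> FAULT, evict 4, frames=[1,3,2] (faults so far: 4)
  step 8: ref 2 -> HIT, frames=[1,3,2] (faults so far: 4)
  step 9: ref 3 -> HIT, frames=[1,3,2] (faults so far: 4)
  step 10: ref 4 -> FAULT, evict 3, frames=[1,4,2] (faults so far: 5)
  step 11: ref 3 -> FAULT, evict 2, frames=[1,4,3] (faults so far: 6)
  step 12: ref 4 -> HIT, frames=[1,4,3] (faults so far: 6)
  step 13: ref 3 -> HIT, frames=[1,4,3] (faults so far: 6)
  step 14: ref 3 -> HIT, frames=[1,4,3] (faults so far: 6)
  FIFO total faults: 6
--- LRU ---
  step 0: ref 4 -> FAULT, frames=[4,-,-] (faults so far: 1)
  step 1: ref 3 -> FAULT, frames=[4,3,-] (faults so far: 2)
  step 2: ref 3 -> HIT, frames=[4,3,-] (faults so far: 2)
  step 3: ref 2 -> FAULT, frames=[4,3,2] (faults so far: 3)
  step 4: ref 4 -> HIT, frames=[4,3,2] (faults so far: 3)
  step 5: ref 4 -> HIT, frames=[4,3,2] (faults so far: 3)
  step 6: ref 2 -> HIT, frames=[4,3,2] (faults so far: 3)
  step 7: ref 1 -> FAULT, evict 3, frames=[4,1,2] (faults so far: 4)
  step 8: ref 2 -> HIT, frames=[4,1,2] (faults so far: 4)
  step 9: ref 3 -> FAULT, evict 4, frames=[3,1,2] (faults so far: 5)
  step 10: ref 4 -> FAULT, evict 1, frames=[3,4,2] (faults so far: 6)
  step 11: ref 3 -> HIT, frames=[3,4,2] (faults so far: 6)
  step 12: ref 4 -> HIT, frames=[3,4,2] (faults so far: 6)
  step 13: ref 3 -> HIT, frames=[3,4,2] (faults so far: 6)
  step 14: ref 3 -> HIT, frames=[3,4,2] (faults so far: 6)
  LRU total faults: 6
--- Optimal ---
  step 0: ref 4 -> FAULT, frames=[4,-,-] (faults so far: 1)
  step 1: ref 3 -> FAULT, frames=[4,3,-] (faults so far: 2)
  step 2: ref 3 -> HIT, frames=[4,3,-] (faults so far: 2)
  step 3: ref 2 -> FAULT, frames=[4,3,2] (faults so far: 3)
  step 4: ref 4 -> HIT, frames=[4,3,2] (faults so far: 3)
  step 5: ref 4 -> HIT, frames=[4,3,2] (faults so far: 3)
  step 6: ref 2 -> HIT, frames=[4,3,2] (faults so far: 3)
  step 7: ref 1 -> FAULT, evict 4, frames=[1,3,2] (faults so far: 4)
  step 8: ref 2 -> HIT, frames=[1,3,2] (faults so far: 4)
  step 9: ref 3 -> HIT, frames=[1,3,2] (faults so far: 4)
  step 10: ref 4 -> FAULT, evict 1, frames=[4,3,2] (faults so far: 5)
  step 11: ref 3 -> HIT, frames=[4,3,2] (faults so far: 5)
  step 12: ref 4 -> HIT, frames=[4,3,2] (faults so far: 5)
  step 13: ref 3 -> HIT, frames=[4,3,2] (faults so far: 5)
  step 14: ref 3 -> HIT, frames=[4,3,2] (faults so far: 5)
  Optimal total faults: 5

Answer: 6 6 5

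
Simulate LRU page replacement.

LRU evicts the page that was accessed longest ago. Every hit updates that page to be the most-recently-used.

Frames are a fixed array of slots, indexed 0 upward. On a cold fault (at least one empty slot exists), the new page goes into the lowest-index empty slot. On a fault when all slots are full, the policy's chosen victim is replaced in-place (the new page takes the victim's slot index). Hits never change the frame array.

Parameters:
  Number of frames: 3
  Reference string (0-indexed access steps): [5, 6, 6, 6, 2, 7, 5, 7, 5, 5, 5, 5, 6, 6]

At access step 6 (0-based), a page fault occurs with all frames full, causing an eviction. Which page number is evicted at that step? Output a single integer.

Answer: 6

Derivation:
Step 0: ref 5 -> FAULT, frames=[5,-,-]
Step 1: ref 6 -> FAULT, frames=[5,6,-]
Step 2: ref 6 -> HIT, frames=[5,6,-]
Step 3: ref 6 -> HIT, frames=[5,6,-]
Step 4: ref 2 -> FAULT, frames=[5,6,2]
Step 5: ref 7 -> FAULT, evict 5, frames=[7,6,2]
Step 6: ref 5 -> FAULT, evict 6, frames=[7,5,2]
At step 6: evicted page 6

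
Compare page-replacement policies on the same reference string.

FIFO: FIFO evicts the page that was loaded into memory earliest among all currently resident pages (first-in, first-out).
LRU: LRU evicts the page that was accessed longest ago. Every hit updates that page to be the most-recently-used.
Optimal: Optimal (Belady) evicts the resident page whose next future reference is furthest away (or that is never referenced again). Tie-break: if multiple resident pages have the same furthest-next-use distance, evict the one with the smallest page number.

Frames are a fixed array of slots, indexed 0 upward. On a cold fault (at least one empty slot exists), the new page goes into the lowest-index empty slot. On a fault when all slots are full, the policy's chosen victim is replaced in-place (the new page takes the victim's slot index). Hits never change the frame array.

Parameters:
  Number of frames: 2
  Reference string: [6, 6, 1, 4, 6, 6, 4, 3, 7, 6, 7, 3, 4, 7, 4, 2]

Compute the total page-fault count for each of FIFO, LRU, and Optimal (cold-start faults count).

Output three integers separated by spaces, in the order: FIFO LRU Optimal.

--- FIFO ---
  step 0: ref 6 -> FAULT, frames=[6,-] (faults so far: 1)
  step 1: ref 6 -> HIT, frames=[6,-] (faults so far: 1)
  step 2: ref 1 -> FAULT, frames=[6,1] (faults so far: 2)
  step 3: ref 4 -> FAULT, evict 6, frames=[4,1] (faults so far: 3)
  step 4: ref 6 -> FAULT, evict 1, frames=[4,6] (faults so far: 4)
  step 5: ref 6 -> HIT, frames=[4,6] (faults so far: 4)
  step 6: ref 4 -> HIT, frames=[4,6] (faults so far: 4)
  step 7: ref 3 -> FAULT, evict 4, frames=[3,6] (faults so far: 5)
  step 8: ref 7 -> FAULT, evict 6, frames=[3,7] (faults so far: 6)
  step 9: ref 6 -> FAULT, evict 3, frames=[6,7] (faults so far: 7)
  step 10: ref 7 -> HIT, frames=[6,7] (faults so far: 7)
  step 11: ref 3 -> FAULT, evict 7, frames=[6,3] (faults so far: 8)
  step 12: ref 4 -> FAULT, evict 6, frames=[4,3] (faults so far: 9)
  step 13: ref 7 -> FAULT, evict 3, frames=[4,7] (faults so far: 10)
  step 14: ref 4 -> HIT, frames=[4,7] (faults so far: 10)
  step 15: ref 2 -> FAULT, evict 4, frames=[2,7] (faults so far: 11)
  FIFO total faults: 11
--- LRU ---
  step 0: ref 6 -> FAULT, frames=[6,-] (faults so far: 1)
  step 1: ref 6 -> HIT, frames=[6,-] (faults so far: 1)
  step 2: ref 1 -> FAULT, frames=[6,1] (faults so far: 2)
  step 3: ref 4 -> FAULT, evict 6, frames=[4,1] (faults so far: 3)
  step 4: ref 6 -> FAULT, evict 1, frames=[4,6] (faults so far: 4)
  step 5: ref 6 -> HIT, frames=[4,6] (faults so far: 4)
  step 6: ref 4 -> HIT, frames=[4,6] (faults so far: 4)
  step 7: ref 3 -> FAULT, evict 6, frames=[4,3] (faults so far: 5)
  step 8: ref 7 -> FAULT, evict 4, frames=[7,3] (faults so far: 6)
  step 9: ref 6 -> FAULT, evict 3, frames=[7,6] (faults so far: 7)
  step 10: ref 7 -> HIT, frames=[7,6] (faults so far: 7)
  step 11: ref 3 -> FAULT, evict 6, frames=[7,3] (faults so far: 8)
  step 12: ref 4 -> FAULT, evict 7, frames=[4,3] (faults so far: 9)
  step 13: ref 7 -> FAULT, evict 3, frames=[4,7] (faults so far: 10)
  step 14: ref 4 -> HIT, frames=[4,7] (faults so far: 10)
  step 15: ref 2 -> FAULT, evict 7, frames=[4,2] (faults so far: 11)
  LRU total faults: 11
--- Optimal ---
  step 0: ref 6 -> FAULT, frames=[6,-] (faults so far: 1)
  step 1: ref 6 -> HIT, frames=[6,-] (faults so far: 1)
  step 2: ref 1 -> FAULT, frames=[6,1] (faults so far: 2)
  step 3: ref 4 -> FAULT, evict 1, frames=[6,4] (faults so far: 3)
  step 4: ref 6 -> HIT, frames=[6,4] (faults so far: 3)
  step 5: ref 6 -> HIT, frames=[6,4] (faults so far: 3)
  step 6: ref 4 -> HIT, frames=[6,4] (faults so far: 3)
  step 7: ref 3 -> FAULT, evict 4, frames=[6,3] (faults so far: 4)
  step 8: ref 7 -> FAULT, evict 3, frames=[6,7] (faults so far: 5)
  step 9: ref 6 -> HIT, frames=[6,7] (faults so far: 5)
  step 10: ref 7 -> HIT, frames=[6,7] (faults so far: 5)
  step 11: ref 3 -> FAULT, evict 6, frames=[3,7] (faults so far: 6)
  step 12: ref 4 -> FAULT, evict 3, frames=[4,7] (faults so far: 7)
  step 13: ref 7 -> HIT, frames=[4,7] (faults so far: 7)
  step 14: ref 4 -> HIT, frames=[4,7] (faults so far: 7)
  step 15: ref 2 -> FAULT, evict 4, frames=[2,7] (faults so far: 8)
  Optimal total faults: 8

Answer: 11 11 8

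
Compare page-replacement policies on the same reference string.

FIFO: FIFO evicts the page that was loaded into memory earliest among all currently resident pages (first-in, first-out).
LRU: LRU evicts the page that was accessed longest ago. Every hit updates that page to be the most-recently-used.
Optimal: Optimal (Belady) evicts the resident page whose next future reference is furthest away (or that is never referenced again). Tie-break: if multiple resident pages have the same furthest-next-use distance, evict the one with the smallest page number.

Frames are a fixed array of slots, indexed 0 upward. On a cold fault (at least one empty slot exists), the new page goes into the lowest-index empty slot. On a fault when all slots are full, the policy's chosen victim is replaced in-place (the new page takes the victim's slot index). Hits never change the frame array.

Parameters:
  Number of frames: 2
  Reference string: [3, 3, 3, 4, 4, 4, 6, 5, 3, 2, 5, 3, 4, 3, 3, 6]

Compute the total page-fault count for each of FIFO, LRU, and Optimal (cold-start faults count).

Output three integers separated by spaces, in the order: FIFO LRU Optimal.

--- FIFO ---
  step 0: ref 3 -> FAULT, frames=[3,-] (faults so far: 1)
  step 1: ref 3 -> HIT, frames=[3,-] (faults so far: 1)
  step 2: ref 3 -> HIT, frames=[3,-] (faults so far: 1)
  step 3: ref 4 -> FAULT, frames=[3,4] (faults so far: 2)
  step 4: ref 4 -> HIT, frames=[3,4] (faults so far: 2)
  step 5: ref 4 -> HIT, frames=[3,4] (faults so far: 2)
  step 6: ref 6 -> FAULT, evict 3, frames=[6,4] (faults so far: 3)
  step 7: ref 5 -> FAULT, evict 4, frames=[6,5] (faults so far: 4)
  step 8: ref 3 -> FAULT, evict 6, frames=[3,5] (faults so far: 5)
  step 9: ref 2 -> FAULT, evict 5, frames=[3,2] (faults so far: 6)
  step 10: ref 5 -> FAULT, evict 3, frames=[5,2] (faults so far: 7)
  step 11: ref 3 -> FAULT, evict 2, frames=[5,3] (faults so far: 8)
  step 12: ref 4 -> FAULT, evict 5, frames=[4,3] (faults so far: 9)
  step 13: ref 3 -> HIT, frames=[4,3] (faults so far: 9)
  step 14: ref 3 -> HIT, frames=[4,3] (faults so far: 9)
  step 15: ref 6 -> FAULT, evict 3, frames=[4,6] (faults so far: 10)
  FIFO total faults: 10
--- LRU ---
  step 0: ref 3 -> FAULT, frames=[3,-] (faults so far: 1)
  step 1: ref 3 -> HIT, frames=[3,-] (faults so far: 1)
  step 2: ref 3 -> HIT, frames=[3,-] (faults so far: 1)
  step 3: ref 4 -> FAULT, frames=[3,4] (faults so far: 2)
  step 4: ref 4 -> HIT, frames=[3,4] (faults so far: 2)
  step 5: ref 4 -> HIT, frames=[3,4] (faults so far: 2)
  step 6: ref 6 -> FAULT, evict 3, frames=[6,4] (faults so far: 3)
  step 7: ref 5 -> FAULT, evict 4, frames=[6,5] (faults so far: 4)
  step 8: ref 3 -> FAULT, evict 6, frames=[3,5] (faults so far: 5)
  step 9: ref 2 -> FAULT, evict 5, frames=[3,2] (faults so far: 6)
  step 10: ref 5 -> FAULT, evict 3, frames=[5,2] (faults so far: 7)
  step 11: ref 3 -> FAULT, evict 2, frames=[5,3] (faults so far: 8)
  step 12: ref 4 -> FAULT, evict 5, frames=[4,3] (faults so far: 9)
  step 13: ref 3 -> HIT, frames=[4,3] (faults so far: 9)
  step 14: ref 3 -> HIT, frames=[4,3] (faults so far: 9)
  step 15: ref 6 -> FAULT, evict 4, frames=[6,3] (faults so far: 10)
  LRU total faults: 10
--- Optimal ---
  step 0: ref 3 -> FAULT, frames=[3,-] (faults so far: 1)
  step 1: ref 3 -> HIT, frames=[3,-] (faults so far: 1)
  step 2: ref 3 -> HIT, frames=[3,-] (faults so far: 1)
  step 3: ref 4 -> FAULT, frames=[3,4] (faults so far: 2)
  step 4: ref 4 -> HIT, frames=[3,4] (faults so far: 2)
  step 5: ref 4 -> HIT, frames=[3,4] (faults so far: 2)
  step 6: ref 6 -> FAULT, evict 4, frames=[3,6] (faults so far: 3)
  step 7: ref 5 -> FAULT, evict 6, frames=[3,5] (faults so far: 4)
  step 8: ref 3 -> HIT, frames=[3,5] (faults so far: 4)
  step 9: ref 2 -> FAULT, evict 3, frames=[2,5] (faults so far: 5)
  step 10: ref 5 -> HIT, frames=[2,5] (faults so far: 5)
  step 11: ref 3 -> FAULT, evict 2, frames=[3,5] (faults so far: 6)
  step 12: ref 4 -> FAULT, evict 5, frames=[3,4] (faults so far: 7)
  step 13: ref 3 -> HIT, frames=[3,4] (faults so far: 7)
  step 14: ref 3 -> HIT, frames=[3,4] (faults so far: 7)
  step 15: ref 6 -> FAULT, evict 3, frames=[6,4] (faults so far: 8)
  Optimal total faults: 8

Answer: 10 10 8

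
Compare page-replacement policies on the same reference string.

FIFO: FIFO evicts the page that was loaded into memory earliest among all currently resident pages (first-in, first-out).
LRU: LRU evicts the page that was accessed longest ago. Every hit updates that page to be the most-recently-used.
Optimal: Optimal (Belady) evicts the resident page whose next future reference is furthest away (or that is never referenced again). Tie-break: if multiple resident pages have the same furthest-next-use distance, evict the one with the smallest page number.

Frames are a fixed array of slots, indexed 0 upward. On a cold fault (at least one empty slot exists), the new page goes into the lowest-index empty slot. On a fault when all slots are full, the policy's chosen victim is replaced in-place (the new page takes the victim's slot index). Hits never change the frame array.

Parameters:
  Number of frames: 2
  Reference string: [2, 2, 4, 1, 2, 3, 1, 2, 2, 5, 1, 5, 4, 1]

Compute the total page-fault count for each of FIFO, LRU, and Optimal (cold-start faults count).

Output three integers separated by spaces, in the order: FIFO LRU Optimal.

Answer: 10 11 7

Derivation:
--- FIFO ---
  step 0: ref 2 -> FAULT, frames=[2,-] (faults so far: 1)
  step 1: ref 2 -> HIT, frames=[2,-] (faults so far: 1)
  step 2: ref 4 -> FAULT, frames=[2,4] (faults so far: 2)
  step 3: ref 1 -> FAULT, evict 2, frames=[1,4] (faults so far: 3)
  step 4: ref 2 -> FAULT, evict 4, frames=[1,2] (faults so far: 4)
  step 5: ref 3 -> FAULT, evict 1, frames=[3,2] (faults so far: 5)
  step 6: ref 1 -> FAULT, evict 2, frames=[3,1] (faults so far: 6)
  step 7: ref 2 -> FAULT, evict 3, frames=[2,1] (faults so far: 7)
  step 8: ref 2 -> HIT, frames=[2,1] (faults so far: 7)
  step 9: ref 5 -> FAULT, evict 1, frames=[2,5] (faults so far: 8)
  step 10: ref 1 -> FAULT, evict 2, frames=[1,5] (faults so far: 9)
  step 11: ref 5 -> HIT, frames=[1,5] (faults so far: 9)
  step 12: ref 4 -> FAULT, evict 5, frames=[1,4] (faults so far: 10)
  step 13: ref 1 -> HIT, frames=[1,4] (faults so far: 10)
  FIFO total faults: 10
--- LRU ---
  step 0: ref 2 -> FAULT, frames=[2,-] (faults so far: 1)
  step 1: ref 2 -> HIT, frames=[2,-] (faults so far: 1)
  step 2: ref 4 -> FAULT, frames=[2,4] (faults so far: 2)
  step 3: ref 1 -> FAULT, evict 2, frames=[1,4] (faults so far: 3)
  step 4: ref 2 -> FAULT, evict 4, frames=[1,2] (faults so far: 4)
  step 5: ref 3 -> FAULT, evict 1, frames=[3,2] (faults so far: 5)
  step 6: ref 1 -> FAULT, evict 2, frames=[3,1] (faults so far: 6)
  step 7: ref 2 -> FAULT, evict 3, frames=[2,1] (faults so far: 7)
  step 8: ref 2 -> HIT, frames=[2,1] (faults so far: 7)
  step 9: ref 5 -> FAULT, evict 1, frames=[2,5] (faults so far: 8)
  step 10: ref 1 -> FAULT, evict 2, frames=[1,5] (faults so far: 9)
  step 11: ref 5 -> HIT, frames=[1,5] (faults so far: 9)
  step 12: ref 4 -> FAULT, evict 1, frames=[4,5] (faults so far: 10)
  step 13: ref 1 -> FAULT, evict 5, frames=[4,1] (faults so far: 11)
  LRU total faults: 11
--- Optimal ---
  step 0: ref 2 -> FAULT, frames=[2,-] (faults so far: 1)
  step 1: ref 2 -> HIT, frames=[2,-] (faults so far: 1)
  step 2: ref 4 -> FAULT, frames=[2,4] (faults so far: 2)
  step 3: ref 1 -> FAULT, evict 4, frames=[2,1] (faults so far: 3)
  step 4: ref 2 -> HIT, frames=[2,1] (faults so far: 3)
  step 5: ref 3 -> FAULT, evict 2, frames=[3,1] (faults so far: 4)
  step 6: ref 1 -> HIT, frames=[3,1] (faults so far: 4)
  step 7: ref 2 -> FAULT, evict 3, frames=[2,1] (faults so far: 5)
  step 8: ref 2 -> HIT, frames=[2,1] (faults so far: 5)
  step 9: ref 5 -> FAULT, evict 2, frames=[5,1] (faults so far: 6)
  step 10: ref 1 -> HIT, frames=[5,1] (faults so far: 6)
  step 11: ref 5 -> HIT, frames=[5,1] (faults so far: 6)
  step 12: ref 4 -> FAULT, evict 5, frames=[4,1] (faults so far: 7)
  step 13: ref 1 -> HIT, frames=[4,1] (faults so far: 7)
  Optimal total faults: 7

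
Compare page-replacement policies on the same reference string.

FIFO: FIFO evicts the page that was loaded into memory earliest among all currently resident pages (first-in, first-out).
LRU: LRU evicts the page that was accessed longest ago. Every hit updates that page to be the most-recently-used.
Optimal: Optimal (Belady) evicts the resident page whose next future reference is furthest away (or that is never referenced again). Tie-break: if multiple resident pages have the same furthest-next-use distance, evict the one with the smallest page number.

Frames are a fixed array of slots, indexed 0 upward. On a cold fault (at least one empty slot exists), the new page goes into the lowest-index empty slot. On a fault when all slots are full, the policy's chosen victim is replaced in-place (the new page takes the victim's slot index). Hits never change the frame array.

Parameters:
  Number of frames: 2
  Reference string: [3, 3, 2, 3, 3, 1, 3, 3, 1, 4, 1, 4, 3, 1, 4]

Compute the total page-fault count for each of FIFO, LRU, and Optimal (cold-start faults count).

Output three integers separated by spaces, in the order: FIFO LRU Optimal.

--- FIFO ---
  step 0: ref 3 -> FAULT, frames=[3,-] (faults so far: 1)
  step 1: ref 3 -> HIT, frames=[3,-] (faults so far: 1)
  step 2: ref 2 -> FAULT, frames=[3,2] (faults so far: 2)
  step 3: ref 3 -> HIT, frames=[3,2] (faults so far: 2)
  step 4: ref 3 -> HIT, frames=[3,2] (faults so far: 2)
  step 5: ref 1 -> FAULT, evict 3, frames=[1,2] (faults so far: 3)
  step 6: ref 3 -> FAULT, evict 2, frames=[1,3] (faults so far: 4)
  step 7: ref 3 -> HIT, frames=[1,3] (faults so far: 4)
  step 8: ref 1 -> HIT, frames=[1,3] (faults so far: 4)
  step 9: ref 4 -> FAULT, evict 1, frames=[4,3] (faults so far: 5)
  step 10: ref 1 -> FAULT, evict 3, frames=[4,1] (faults so far: 6)
  step 11: ref 4 -> HIT, frames=[4,1] (faults so far: 6)
  step 12: ref 3 -> FAULT, evict 4, frames=[3,1] (faults so far: 7)
  step 13: ref 1 -> HIT, frames=[3,1] (faults so far: 7)
  step 14: ref 4 -> FAULT, evict 1, frames=[3,4] (faults so far: 8)
  FIFO total faults: 8
--- LRU ---
  step 0: ref 3 -> FAULT, frames=[3,-] (faults so far: 1)
  step 1: ref 3 -> HIT, frames=[3,-] (faults so far: 1)
  step 2: ref 2 -> FAULT, frames=[3,2] (faults so far: 2)
  step 3: ref 3 -> HIT, frames=[3,2] (faults so far: 2)
  step 4: ref 3 -> HIT, frames=[3,2] (faults so far: 2)
  step 5: ref 1 -> FAULT, evict 2, frames=[3,1] (faults so far: 3)
  step 6: ref 3 -> HIT, frames=[3,1] (faults so far: 3)
  step 7: ref 3 -> HIT, frames=[3,1] (faults so far: 3)
  step 8: ref 1 -> HIT, frames=[3,1] (faults so far: 3)
  step 9: ref 4 -> FAULT, evict 3, frames=[4,1] (faults so far: 4)
  step 10: ref 1 -> HIT, frames=[4,1] (faults so far: 4)
  step 11: ref 4 -> HIT, frames=[4,1] (faults so far: 4)
  step 12: ref 3 -> FAULT, evict 1, frames=[4,3] (faults so far: 5)
  step 13: ref 1 -> FAULT, evict 4, frames=[1,3] (faults so far: 6)
  step 14: ref 4 -> FAULT, evict 3, frames=[1,4] (faults so far: 7)
  LRU total faults: 7
--- Optimal ---
  step 0: ref 3 -> FAULT, frames=[3,-] (faults so far: 1)
  step 1: ref 3 -> HIT, frames=[3,-] (faults so far: 1)
  step 2: ref 2 -> FAULT, frames=[3,2] (faults so far: 2)
  step 3: ref 3 -> HIT, frames=[3,2] (faults so far: 2)
  step 4: ref 3 -> HIT, frames=[3,2] (faults so far: 2)
  step 5: ref 1 -> FAULT, evict 2, frames=[3,1] (faults so far: 3)
  step 6: ref 3 -> HIT, frames=[3,1] (faults so far: 3)
  step 7: ref 3 -> HIT, frames=[3,1] (faults so far: 3)
  step 8: ref 1 -> HIT, frames=[3,1] (faults so far: 3)
  step 9: ref 4 -> FAULT, evict 3, frames=[4,1] (faults so far: 4)
  step 10: ref 1 -> HIT, frames=[4,1] (faults so far: 4)
  step 11: ref 4 -> HIT, frames=[4,1] (faults so far: 4)
  step 12: ref 3 -> FAULT, evict 4, frames=[3,1] (faults so far: 5)
  step 13: ref 1 -> HIT, frames=[3,1] (faults so far: 5)
  step 14: ref 4 -> FAULT, evict 1, frames=[3,4] (faults so far: 6)
  Optimal total faults: 6

Answer: 8 7 6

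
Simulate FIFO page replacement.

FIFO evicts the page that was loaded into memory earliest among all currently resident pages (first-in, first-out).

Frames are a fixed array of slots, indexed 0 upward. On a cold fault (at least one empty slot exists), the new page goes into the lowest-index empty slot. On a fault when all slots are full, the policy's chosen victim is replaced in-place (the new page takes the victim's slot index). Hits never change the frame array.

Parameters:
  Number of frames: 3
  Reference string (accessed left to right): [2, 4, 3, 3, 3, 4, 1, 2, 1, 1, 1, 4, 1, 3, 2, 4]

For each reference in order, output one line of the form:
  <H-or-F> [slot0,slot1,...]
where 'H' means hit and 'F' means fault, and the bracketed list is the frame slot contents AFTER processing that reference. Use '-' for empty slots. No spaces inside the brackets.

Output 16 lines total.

F [2,-,-]
F [2,4,-]
F [2,4,3]
H [2,4,3]
H [2,4,3]
H [2,4,3]
F [1,4,3]
F [1,2,3]
H [1,2,3]
H [1,2,3]
H [1,2,3]
F [1,2,4]
H [1,2,4]
F [3,2,4]
H [3,2,4]
H [3,2,4]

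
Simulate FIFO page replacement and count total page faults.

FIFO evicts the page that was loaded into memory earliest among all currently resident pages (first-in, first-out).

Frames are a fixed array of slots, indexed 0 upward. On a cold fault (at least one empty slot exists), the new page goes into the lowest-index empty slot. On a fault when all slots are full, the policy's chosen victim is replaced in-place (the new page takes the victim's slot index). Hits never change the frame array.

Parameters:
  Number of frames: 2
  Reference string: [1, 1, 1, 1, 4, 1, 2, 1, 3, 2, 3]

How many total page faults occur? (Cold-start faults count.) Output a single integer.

Answer: 6

Derivation:
Step 0: ref 1 → FAULT, frames=[1,-]
Step 1: ref 1 → HIT, frames=[1,-]
Step 2: ref 1 → HIT, frames=[1,-]
Step 3: ref 1 → HIT, frames=[1,-]
Step 4: ref 4 → FAULT, frames=[1,4]
Step 5: ref 1 → HIT, frames=[1,4]
Step 6: ref 2 → FAULT (evict 1), frames=[2,4]
Step 7: ref 1 → FAULT (evict 4), frames=[2,1]
Step 8: ref 3 → FAULT (evict 2), frames=[3,1]
Step 9: ref 2 → FAULT (evict 1), frames=[3,2]
Step 10: ref 3 → HIT, frames=[3,2]
Total faults: 6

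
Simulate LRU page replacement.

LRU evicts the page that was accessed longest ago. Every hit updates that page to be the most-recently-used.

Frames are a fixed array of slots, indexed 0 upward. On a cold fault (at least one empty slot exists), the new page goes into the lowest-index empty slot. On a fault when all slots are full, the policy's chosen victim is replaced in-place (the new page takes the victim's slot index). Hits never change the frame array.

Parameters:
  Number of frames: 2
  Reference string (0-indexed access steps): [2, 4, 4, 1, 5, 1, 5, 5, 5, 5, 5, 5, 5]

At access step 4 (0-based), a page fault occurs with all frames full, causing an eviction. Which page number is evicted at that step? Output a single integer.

Answer: 4

Derivation:
Step 0: ref 2 -> FAULT, frames=[2,-]
Step 1: ref 4 -> FAULT, frames=[2,4]
Step 2: ref 4 -> HIT, frames=[2,4]
Step 3: ref 1 -> FAULT, evict 2, frames=[1,4]
Step 4: ref 5 -> FAULT, evict 4, frames=[1,5]
At step 4: evicted page 4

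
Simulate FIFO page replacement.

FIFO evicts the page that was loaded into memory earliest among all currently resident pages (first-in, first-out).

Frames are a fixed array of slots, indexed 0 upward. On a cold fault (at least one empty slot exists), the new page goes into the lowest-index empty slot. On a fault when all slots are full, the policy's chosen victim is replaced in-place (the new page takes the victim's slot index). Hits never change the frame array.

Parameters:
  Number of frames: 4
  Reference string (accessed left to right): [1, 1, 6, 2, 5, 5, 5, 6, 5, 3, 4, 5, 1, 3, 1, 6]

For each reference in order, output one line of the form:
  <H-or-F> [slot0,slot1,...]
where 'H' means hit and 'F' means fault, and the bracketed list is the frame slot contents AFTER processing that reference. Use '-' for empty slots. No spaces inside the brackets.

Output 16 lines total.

F [1,-,-,-]
H [1,-,-,-]
F [1,6,-,-]
F [1,6,2,-]
F [1,6,2,5]
H [1,6,2,5]
H [1,6,2,5]
H [1,6,2,5]
H [1,6,2,5]
F [3,6,2,5]
F [3,4,2,5]
H [3,4,2,5]
F [3,4,1,5]
H [3,4,1,5]
H [3,4,1,5]
F [3,4,1,6]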